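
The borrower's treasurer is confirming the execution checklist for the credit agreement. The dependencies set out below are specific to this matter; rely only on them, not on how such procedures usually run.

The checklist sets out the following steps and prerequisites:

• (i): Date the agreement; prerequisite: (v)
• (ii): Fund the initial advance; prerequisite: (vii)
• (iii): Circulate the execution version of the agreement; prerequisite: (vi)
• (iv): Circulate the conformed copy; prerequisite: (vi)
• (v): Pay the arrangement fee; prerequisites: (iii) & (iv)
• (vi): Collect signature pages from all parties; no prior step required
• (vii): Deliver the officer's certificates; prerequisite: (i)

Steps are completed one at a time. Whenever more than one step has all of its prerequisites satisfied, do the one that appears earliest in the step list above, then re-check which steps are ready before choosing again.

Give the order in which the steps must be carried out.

(vi) (iii) (iv) (v) (i) (vii) (ii)

(vi) has no prerequisites → (vi) first.
Now (iii) and (iv) have their prerequisites met. (iii) is listed earlier, so (iii) next.
(iv) needed (vi), now all done → (iv).
(v) needed (iii) and (iv), now all done → (v).
(i) is the only step now ready → (i).
(vii) is the only step now ready → (vii).
(ii) needed (vii), now all done → (ii).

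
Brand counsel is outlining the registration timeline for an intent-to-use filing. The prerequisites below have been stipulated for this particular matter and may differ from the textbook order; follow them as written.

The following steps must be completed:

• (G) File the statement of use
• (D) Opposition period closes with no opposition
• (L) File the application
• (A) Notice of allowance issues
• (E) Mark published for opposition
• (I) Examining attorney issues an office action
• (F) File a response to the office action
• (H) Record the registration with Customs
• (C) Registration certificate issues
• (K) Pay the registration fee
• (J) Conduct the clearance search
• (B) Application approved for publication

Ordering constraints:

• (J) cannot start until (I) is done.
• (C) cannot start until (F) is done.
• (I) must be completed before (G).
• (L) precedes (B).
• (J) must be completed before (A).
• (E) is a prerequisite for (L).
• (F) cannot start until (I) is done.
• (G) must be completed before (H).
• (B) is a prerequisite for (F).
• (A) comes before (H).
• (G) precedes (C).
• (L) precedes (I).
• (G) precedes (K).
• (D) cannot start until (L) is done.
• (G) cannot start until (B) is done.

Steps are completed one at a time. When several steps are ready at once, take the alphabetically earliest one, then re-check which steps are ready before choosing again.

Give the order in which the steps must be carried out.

(E) has no prerequisites → (E) first.
(L) needed (E), now all done → (L).
Ready: (B), (D) and (I). (B) has the earlier label → (B).
(D) and (I) are both available; (D) has the earlier label → (D).
That leaves (I) as the only ready step → (I).
Now (F), (G) and (J) have their prerequisites met. (F) has the earlier label, so (F) next.
Now (G) and (J) have their prerequisites met. (G) has the earlier label, so (G) next.
(C) and (K) now also ready, so the ready set is {(C), (J), (K)}; (C) has the earlier label → (C).
Now (J) and (K) have their prerequisites met. (J) has the earlier label, so (J) next.
(A) now also ready, so the ready set is {(A), (K)}; (A) has the earlier label → (A).
Now (H) and (K) have their prerequisites met. (H) has the earlier label, so (H) next.
Next only (K) has its prerequisites met → (K).

(E) → (L) → (B) → (D) → (I) → (F) → (G) → (C) → (J) → (A) → (H) → (K)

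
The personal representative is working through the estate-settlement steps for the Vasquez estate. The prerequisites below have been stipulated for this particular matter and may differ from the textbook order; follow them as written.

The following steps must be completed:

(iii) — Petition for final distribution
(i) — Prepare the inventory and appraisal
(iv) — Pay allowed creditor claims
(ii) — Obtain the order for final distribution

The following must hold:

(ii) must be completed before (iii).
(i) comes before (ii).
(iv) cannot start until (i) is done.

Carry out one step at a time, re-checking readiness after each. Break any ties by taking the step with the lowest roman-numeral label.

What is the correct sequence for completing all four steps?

(i) → (ii) → (iii) → (iv)

Only (i) has no prerequisites, so it is first.
Now (ii) and (iv) have their prerequisites met. (ii) has the earlier label, so (ii) next.
(iii) and (iv) are both available; (iii) has the earlier label → (iii).
That leaves (iv) as the only ready step → (iv).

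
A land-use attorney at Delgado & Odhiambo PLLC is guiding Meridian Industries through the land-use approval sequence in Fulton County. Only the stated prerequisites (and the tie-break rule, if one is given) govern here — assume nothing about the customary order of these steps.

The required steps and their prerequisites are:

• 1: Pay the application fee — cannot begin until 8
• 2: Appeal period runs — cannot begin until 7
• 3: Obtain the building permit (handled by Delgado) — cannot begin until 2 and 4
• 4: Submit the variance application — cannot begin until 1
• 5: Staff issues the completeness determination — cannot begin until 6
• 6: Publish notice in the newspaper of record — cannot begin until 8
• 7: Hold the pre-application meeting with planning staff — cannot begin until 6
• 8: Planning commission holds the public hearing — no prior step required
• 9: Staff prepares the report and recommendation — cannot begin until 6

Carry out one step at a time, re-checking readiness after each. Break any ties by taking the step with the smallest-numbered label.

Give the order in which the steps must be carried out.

8 → 1 → 4 → 6 → 5 → 7 → 2 → 3 → 9

8 has no prerequisites → 8 first.
Now 1 and 6 have their prerequisites met. 1 has the earlier label, so 1 next.
4 and 6 are both available; 4 has the earlier label → 4.
That leaves 6 as the only ready step → 6.
5, 7 and 9 are all available; 5 has the earlier label → 5.
7 and 9 are both available; 7 has the earlier label → 7.
2 now also ready, so the ready set is {2, 9}; 2 has the earlier label → 2.
3 and 9 are both available; 3 has the earlier label → 3.
9 is the only step now ready → 9.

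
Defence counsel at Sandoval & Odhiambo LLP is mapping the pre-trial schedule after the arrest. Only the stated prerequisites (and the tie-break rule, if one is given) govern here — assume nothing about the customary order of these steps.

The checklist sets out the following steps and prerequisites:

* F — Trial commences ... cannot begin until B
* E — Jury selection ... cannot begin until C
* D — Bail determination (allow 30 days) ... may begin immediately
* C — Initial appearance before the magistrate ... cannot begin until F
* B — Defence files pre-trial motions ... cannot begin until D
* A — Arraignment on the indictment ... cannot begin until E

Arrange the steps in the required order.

D B F C E A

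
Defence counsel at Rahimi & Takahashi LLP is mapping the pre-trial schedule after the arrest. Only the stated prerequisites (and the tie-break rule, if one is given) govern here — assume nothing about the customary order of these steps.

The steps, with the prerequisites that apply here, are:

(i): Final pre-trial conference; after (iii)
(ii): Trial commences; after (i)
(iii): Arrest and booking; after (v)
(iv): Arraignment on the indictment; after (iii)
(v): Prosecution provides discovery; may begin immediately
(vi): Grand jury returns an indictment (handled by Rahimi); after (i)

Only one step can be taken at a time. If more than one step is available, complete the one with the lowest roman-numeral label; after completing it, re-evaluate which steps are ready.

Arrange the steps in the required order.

(v) (iii) (i) (ii) (iv) (vi)

(v) is the only step with nothing outstanding, so it goes first.
(iii) needed (v), now all done → (iii).
Ready: (i) and (iv). (i) has the earlier label → (i).
Now (ii), (iv) and (vi) have their prerequisites met. (ii) has the earlier label, so (ii) next.
Now (iv) and (vi) have their prerequisites met. (iv) has the earlier label, so (iv) next.
(vi) needed (i), now all done → (vi).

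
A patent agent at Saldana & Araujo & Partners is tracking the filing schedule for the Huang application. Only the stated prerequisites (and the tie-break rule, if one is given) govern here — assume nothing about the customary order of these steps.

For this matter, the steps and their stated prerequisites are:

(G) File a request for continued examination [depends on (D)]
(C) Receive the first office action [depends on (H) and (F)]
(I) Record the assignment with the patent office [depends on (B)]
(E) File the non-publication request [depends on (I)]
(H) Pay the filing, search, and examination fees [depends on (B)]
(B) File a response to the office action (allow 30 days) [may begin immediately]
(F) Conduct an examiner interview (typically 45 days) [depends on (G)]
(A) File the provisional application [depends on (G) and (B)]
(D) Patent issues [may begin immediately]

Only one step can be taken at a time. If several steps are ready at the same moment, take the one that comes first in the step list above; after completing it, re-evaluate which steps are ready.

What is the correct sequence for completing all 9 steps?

Nothing is required for (B) and (D). (B) is listed earlier → (B) first.
Now (I), (H) and (D) have their prerequisites met. (I) is listed earlier, so (I) next.
Now (E), (H) and (D) have their prerequisites met. (E) is listed earlier, so (E) next.
(H) and (D) are both available; (H) is listed earlier → (H).
That leaves (D) as the only ready step → (D).
That leaves (G) as the only ready step → (G).
(F) and (A) are both available; (F) is listed earlier → (F).
(C) and (A) are both available; (C) is listed earlier → (C).
(A) is the only step now ready → (A).

(B) → (I) → (E) → (H) → (D) → (G) → (F) → (C) → (A)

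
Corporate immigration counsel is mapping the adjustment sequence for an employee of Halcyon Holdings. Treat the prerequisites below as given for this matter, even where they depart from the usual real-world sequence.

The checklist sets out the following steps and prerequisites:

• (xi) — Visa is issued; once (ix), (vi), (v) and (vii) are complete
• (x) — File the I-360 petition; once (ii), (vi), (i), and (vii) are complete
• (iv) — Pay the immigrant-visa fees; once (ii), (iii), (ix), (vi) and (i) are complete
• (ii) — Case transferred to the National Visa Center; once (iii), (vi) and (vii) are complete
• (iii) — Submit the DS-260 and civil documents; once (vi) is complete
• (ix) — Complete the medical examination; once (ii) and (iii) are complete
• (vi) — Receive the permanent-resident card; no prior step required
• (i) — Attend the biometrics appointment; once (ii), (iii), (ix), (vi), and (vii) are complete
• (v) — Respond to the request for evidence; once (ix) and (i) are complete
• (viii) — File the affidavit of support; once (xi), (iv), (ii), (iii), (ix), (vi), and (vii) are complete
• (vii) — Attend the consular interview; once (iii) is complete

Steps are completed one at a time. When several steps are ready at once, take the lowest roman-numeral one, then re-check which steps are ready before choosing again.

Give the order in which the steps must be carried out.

(vi) is the only step with nothing outstanding, so it goes first.
Next only (iii) has its prerequisites met → (iii).
(vii) needed (iii), now all done → (vii).
(ii) needed (iii), (vi) and (vii), now all done → (ii).
(ix) is the only step now ready → (ix).
(i) is the only step now ready → (i).
Ready: (iv), (v) and (x). (iv) has the earlier label → (iv).
Now (v) and (x) have their prerequisites met. (v) has the earlier label, so (v) next.
Now (x) and (xi) have their prerequisites met. (x) has the earlier label, so (x) next.
That leaves (xi) as the only ready step → (xi).
(viii) needed (ii), (iii), (iv), (vi), (vii), (ix) and (xi), now all done → (viii).

(vi), (iii), (vii), (ii), (ix), (i), (iv), (v), (x), (xi), (viii)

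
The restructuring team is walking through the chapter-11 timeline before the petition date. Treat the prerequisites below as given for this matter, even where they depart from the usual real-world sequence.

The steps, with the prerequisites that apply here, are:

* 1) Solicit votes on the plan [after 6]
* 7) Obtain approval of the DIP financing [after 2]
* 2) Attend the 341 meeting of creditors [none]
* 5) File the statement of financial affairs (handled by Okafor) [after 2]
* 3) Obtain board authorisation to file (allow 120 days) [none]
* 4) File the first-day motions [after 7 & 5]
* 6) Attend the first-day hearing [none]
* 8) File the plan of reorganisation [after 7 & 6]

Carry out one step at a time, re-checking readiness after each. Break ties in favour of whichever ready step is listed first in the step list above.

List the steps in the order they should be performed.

2 7 5 3 4 6 1 8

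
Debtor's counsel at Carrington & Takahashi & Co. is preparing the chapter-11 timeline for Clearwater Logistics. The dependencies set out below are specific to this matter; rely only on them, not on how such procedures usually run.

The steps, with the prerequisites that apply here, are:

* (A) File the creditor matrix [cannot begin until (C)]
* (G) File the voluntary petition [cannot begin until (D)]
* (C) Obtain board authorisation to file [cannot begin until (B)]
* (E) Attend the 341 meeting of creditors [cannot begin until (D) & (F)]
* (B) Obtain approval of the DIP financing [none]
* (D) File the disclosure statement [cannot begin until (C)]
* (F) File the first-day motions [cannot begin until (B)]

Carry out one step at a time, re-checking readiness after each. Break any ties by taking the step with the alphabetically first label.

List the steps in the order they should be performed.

(B) (C) (A) (D) (F) (E) (G)

(B) has no prerequisites → (B) first.
Now (C) and (F) have their prerequisites met. (C) has the earlier label, so (C) next.
(A), (D) and (F) are all available; (A) has the earlier label → (A).
(D) and (F) are both available; (D) has the earlier label → (D).
Ready: (F) and (G). (F) has the earlier label → (F).
(E) now also ready, so the ready set is {(E), (G)}; (E) has the earlier label → (E).
(G) needed (D), now all done → (G).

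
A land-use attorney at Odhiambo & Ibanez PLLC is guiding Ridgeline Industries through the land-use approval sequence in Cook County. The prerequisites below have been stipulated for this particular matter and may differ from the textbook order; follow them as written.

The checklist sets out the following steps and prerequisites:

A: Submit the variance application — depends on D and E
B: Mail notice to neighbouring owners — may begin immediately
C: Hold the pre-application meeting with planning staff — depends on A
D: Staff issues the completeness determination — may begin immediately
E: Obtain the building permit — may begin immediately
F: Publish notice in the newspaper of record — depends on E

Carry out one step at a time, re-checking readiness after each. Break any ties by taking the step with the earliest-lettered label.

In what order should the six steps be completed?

B → D → E → A → C → F

B, D and E have no prerequisites; B has the earlier label, so B is first.
Now D and E have their prerequisites met. D has the earlier label, so D next.
That leaves E as the only ready step → E.
A and F are both available; A has the earlier label → A.
C and F are both available; C has the earlier label → C.
F is the only step now ready → F.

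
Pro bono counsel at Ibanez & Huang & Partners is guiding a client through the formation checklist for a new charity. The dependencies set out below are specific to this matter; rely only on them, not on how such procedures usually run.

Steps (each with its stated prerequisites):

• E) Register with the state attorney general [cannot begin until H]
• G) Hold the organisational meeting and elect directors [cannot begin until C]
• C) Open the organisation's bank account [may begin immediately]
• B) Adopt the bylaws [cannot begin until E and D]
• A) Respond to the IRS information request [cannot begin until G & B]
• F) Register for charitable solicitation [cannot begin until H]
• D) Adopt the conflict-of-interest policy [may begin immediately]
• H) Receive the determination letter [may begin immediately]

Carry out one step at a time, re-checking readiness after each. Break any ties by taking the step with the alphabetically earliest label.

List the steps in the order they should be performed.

C, D, G, H, E, B, A, F

C, D and H have no prerequisites; C has the earlier label, so C is first.
G now also ready, so the ready set is {D, G, H}; D has the earlier label → D.
G and H are both available; G has the earlier label → G.
That leaves H as the only ready step → H.
Ready: E and F. E has the earlier label → E.
B and F are both available; B has the earlier label → B.
A now also ready, so the ready set is {A, F}; A has the earlier label → A.
F needed H, now all done → F.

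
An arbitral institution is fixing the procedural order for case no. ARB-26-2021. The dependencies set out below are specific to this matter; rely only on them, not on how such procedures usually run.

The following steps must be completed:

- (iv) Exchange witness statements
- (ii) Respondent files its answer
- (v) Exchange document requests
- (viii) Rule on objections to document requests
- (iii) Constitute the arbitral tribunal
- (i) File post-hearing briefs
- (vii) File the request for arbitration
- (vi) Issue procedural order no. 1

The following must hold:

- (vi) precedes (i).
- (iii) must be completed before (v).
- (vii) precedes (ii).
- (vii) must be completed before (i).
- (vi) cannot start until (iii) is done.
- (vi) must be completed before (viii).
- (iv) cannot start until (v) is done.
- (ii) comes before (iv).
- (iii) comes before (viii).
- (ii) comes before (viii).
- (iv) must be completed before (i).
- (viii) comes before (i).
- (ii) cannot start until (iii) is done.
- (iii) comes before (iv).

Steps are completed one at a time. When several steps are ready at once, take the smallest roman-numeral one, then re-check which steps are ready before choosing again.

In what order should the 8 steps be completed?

(iii), (v), (vi), (vii), (ii), (iv), (viii), (i)

(iii) and (vii) have no prerequisites; (iii) has the earlier label, so (iii) is first.
(v), (vi) and (vii) are all available; (v) has the earlier label → (v).
(vi) and (vii) are both available; (vi) has the earlier label → (vi).
Next only (vii) has its prerequisites met → (vii).
(ii) needed (iii) and (vii), now all done → (ii).
Now (iv) and (viii) have their prerequisites met. (iv) has the earlier label, so (iv) next.
(viii) is the only step now ready → (viii).
Next only (i) has its prerequisites met → (i).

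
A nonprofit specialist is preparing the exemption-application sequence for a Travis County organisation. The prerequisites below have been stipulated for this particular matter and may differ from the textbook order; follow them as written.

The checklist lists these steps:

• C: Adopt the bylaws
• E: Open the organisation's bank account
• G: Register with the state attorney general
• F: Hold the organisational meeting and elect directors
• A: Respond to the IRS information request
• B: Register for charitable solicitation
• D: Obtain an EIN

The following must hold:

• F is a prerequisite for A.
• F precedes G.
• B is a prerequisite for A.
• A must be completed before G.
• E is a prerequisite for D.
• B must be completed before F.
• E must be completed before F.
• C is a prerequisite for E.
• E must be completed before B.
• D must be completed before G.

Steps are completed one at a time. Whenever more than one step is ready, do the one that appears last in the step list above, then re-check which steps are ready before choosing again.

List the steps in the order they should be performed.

C → E → D → B → F → A → G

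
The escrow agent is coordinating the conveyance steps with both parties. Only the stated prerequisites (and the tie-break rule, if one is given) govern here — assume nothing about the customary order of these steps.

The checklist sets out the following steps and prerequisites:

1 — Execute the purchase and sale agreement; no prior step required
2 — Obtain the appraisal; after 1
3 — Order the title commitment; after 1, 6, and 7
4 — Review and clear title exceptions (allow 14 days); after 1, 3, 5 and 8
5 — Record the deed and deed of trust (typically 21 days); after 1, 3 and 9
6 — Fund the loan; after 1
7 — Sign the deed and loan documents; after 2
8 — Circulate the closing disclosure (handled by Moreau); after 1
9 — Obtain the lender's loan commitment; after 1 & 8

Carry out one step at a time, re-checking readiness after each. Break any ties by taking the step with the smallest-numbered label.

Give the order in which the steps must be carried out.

1 2 6 7 3 8 9 5 4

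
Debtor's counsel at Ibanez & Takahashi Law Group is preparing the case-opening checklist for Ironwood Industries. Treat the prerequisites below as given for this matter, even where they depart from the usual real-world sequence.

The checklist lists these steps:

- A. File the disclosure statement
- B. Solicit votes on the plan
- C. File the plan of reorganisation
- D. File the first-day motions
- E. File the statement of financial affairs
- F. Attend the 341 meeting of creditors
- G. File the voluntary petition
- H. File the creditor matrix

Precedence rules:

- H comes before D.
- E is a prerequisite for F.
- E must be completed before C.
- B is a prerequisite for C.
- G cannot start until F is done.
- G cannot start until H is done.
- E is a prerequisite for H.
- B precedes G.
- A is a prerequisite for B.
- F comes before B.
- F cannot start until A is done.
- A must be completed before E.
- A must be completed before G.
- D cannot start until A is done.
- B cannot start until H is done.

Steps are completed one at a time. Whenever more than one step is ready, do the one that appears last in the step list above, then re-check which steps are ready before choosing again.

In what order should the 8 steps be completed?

A, E, H, F, D, B, G, C

A has no prerequisites → A first.
E is the only step now ready → E.
Now H and F have their prerequisites met. H is listed later, so H next.
Ready: F and D. F is listed later → F.
Ready: D and B. D is listed later → D.
That leaves B as the only ready step → B.
Now G and C have their prerequisites met. G is listed later, so G next.
Next only C has its prerequisites met → C.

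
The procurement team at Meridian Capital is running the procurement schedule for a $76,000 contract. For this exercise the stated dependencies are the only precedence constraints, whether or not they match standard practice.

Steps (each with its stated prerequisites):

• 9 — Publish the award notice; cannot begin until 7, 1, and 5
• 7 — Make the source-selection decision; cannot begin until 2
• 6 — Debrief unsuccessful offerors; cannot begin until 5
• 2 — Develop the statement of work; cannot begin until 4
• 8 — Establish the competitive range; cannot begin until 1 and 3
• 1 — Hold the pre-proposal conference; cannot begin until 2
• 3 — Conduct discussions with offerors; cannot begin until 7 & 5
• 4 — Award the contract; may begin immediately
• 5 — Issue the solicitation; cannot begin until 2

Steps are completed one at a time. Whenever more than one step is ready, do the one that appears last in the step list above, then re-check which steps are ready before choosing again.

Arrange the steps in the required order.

Only 4 has no prerequisites, so it is first.
Next only 2 has its prerequisites met → 2.
5, 1 and 7 are all available; 5 is listed later → 5.
1, 6 and 7 are all available; 1 is listed later → 1.
Now 6 and 7 have their prerequisites met. 6 is listed later, so 6 next.
That leaves 7 as the only ready step → 7.
3 and 9 are both available; 3 is listed later → 3.
Ready: 8 and 9. 8 is listed later → 8.
9 needed 5, 1 and 7, now all done → 9.

4, 2, 5, 1, 6, 7, 3, 8, 9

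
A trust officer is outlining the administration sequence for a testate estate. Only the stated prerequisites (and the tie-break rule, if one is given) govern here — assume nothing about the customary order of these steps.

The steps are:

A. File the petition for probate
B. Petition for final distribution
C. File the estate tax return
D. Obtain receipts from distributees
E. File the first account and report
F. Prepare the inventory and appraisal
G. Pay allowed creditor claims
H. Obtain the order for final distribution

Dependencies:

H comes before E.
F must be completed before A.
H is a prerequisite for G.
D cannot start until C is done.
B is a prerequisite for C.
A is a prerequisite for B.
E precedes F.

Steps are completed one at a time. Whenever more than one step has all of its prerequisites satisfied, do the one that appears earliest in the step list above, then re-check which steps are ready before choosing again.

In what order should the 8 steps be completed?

H E F A B C D G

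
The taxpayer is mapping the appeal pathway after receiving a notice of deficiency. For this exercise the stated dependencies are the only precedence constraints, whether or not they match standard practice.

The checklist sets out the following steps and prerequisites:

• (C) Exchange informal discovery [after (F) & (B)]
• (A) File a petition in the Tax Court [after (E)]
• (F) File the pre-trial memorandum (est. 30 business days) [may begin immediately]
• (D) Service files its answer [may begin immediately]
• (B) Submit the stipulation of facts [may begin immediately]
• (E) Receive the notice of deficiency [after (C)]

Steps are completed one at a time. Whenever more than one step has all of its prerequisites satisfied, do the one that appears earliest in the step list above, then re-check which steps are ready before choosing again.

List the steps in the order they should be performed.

(F) (D) (B) (C) (E) (A)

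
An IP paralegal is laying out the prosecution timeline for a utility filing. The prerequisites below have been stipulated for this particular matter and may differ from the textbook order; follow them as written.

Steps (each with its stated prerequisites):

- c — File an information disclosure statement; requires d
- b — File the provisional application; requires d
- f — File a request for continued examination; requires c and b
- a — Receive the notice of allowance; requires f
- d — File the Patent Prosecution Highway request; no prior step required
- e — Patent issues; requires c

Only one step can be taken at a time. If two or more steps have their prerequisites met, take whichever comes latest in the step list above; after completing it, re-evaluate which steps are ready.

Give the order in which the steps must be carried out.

d b c e f a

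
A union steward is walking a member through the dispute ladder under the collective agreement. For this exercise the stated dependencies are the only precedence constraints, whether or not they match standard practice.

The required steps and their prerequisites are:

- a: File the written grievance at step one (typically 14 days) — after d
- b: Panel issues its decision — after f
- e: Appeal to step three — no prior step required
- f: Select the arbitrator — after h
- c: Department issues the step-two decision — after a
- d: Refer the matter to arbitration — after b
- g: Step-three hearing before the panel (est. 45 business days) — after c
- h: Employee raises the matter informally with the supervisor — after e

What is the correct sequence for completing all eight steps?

Only e has no prerequisites, so it is first.
h needed e, now all done → h.
f needed h, now all done → f.
That leaves b as the only ready step → b.
d needed b, now all done → d.
That leaves a as the only ready step → a.
Next only c has its prerequisites met → c.
That leaves g as the only ready step → g.

e, h, f, b, d, a, c, g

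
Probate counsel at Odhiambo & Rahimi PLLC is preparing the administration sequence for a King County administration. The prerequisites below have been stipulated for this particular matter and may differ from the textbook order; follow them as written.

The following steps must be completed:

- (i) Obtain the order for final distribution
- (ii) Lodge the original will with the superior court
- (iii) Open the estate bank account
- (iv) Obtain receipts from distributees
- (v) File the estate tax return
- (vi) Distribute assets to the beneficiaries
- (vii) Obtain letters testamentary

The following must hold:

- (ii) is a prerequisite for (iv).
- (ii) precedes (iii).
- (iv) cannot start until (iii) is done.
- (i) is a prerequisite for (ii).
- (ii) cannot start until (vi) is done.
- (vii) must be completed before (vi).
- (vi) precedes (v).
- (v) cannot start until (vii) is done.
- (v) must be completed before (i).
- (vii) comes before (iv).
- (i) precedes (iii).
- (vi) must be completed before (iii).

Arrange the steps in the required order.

(vii) → (vi) → (v) → (i) → (ii) → (iii) → (iv)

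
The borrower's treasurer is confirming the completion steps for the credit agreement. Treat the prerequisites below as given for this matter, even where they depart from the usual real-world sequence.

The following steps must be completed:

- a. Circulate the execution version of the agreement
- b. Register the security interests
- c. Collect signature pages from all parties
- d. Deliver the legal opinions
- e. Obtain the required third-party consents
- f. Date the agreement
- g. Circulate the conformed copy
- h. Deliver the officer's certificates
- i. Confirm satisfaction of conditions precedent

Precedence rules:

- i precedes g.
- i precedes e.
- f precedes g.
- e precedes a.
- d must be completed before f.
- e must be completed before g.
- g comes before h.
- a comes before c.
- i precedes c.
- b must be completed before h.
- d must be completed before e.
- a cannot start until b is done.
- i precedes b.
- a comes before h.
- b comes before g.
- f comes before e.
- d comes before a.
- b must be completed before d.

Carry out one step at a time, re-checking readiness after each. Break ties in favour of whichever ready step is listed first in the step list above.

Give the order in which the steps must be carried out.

i b d f e a c g h

i is the only step with nothing outstanding, so it goes first.
Next only b has its prerequisites met → b.
d needed b, now all done → d.
f is the only step now ready → f.
That leaves e as the only ready step → e.
Now a and g have their prerequisites met. a is listed earlier, so a next.
c now also ready, so the ready set is {c, g}; c is listed earlier → c.
g needed b, e, f and i, now all done → g.
h needed a, b and g, now all done → h.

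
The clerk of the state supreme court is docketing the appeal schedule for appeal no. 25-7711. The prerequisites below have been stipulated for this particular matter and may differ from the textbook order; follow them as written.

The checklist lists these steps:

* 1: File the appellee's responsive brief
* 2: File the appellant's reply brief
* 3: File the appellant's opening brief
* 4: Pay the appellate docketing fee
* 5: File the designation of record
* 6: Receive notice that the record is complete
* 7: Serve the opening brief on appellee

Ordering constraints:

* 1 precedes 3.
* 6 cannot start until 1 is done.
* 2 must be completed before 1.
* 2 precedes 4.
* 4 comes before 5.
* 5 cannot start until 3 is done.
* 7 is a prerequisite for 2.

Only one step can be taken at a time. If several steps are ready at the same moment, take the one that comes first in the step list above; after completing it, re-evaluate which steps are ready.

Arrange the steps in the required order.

7 2 1 3 4 5 6

Only 7 has no prerequisites, so it is first.
Next only 2 has its prerequisites met → 2.
Ready: 1 and 4. 1 is listed earlier → 1.
Now 3, 4 and 6 have their prerequisites met. 3 is listed earlier, so 3 next.
Ready: 4 and 6. 4 is listed earlier → 4.
5 now also ready, so the ready set is {5, 6}; 5 is listed earlier → 5.
Next only 6 has its prerequisites met → 6.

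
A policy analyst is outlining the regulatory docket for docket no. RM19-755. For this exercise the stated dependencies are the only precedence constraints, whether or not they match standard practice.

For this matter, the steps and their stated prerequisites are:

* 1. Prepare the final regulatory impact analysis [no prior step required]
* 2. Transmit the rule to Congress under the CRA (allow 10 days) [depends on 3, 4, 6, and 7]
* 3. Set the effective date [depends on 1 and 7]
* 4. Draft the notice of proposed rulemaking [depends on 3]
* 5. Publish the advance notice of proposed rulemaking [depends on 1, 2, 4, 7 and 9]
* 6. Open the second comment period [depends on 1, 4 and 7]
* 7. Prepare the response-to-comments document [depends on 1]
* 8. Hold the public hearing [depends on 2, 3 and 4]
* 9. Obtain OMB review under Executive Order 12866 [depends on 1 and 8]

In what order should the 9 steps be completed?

1, 7, 3, 4, 6, 2, 8, 9, 5

1 is the only step with nothing outstanding, so it goes first.
Next only 7 has its prerequisites met → 7.
3 needed 1 and 7, now all done → 3.
4 needed 3, now all done → 4.
That leaves 6 as the only ready step → 6.
Next only 2 has its prerequisites met → 2.
That leaves 8 as the only ready step → 8.
That leaves 9 as the only ready step → 9.
5 needed 1, 2, 4, 7 and 9, now all done → 5.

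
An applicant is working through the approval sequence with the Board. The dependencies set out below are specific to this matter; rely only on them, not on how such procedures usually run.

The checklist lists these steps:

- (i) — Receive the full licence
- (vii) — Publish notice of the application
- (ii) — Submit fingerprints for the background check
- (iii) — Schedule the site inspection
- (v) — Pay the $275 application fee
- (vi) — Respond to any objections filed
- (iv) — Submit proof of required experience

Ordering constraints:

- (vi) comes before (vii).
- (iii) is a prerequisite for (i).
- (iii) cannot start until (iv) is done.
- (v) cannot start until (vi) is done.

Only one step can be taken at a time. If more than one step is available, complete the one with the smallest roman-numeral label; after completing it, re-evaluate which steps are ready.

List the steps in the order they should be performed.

(ii), (iv) and (vi) have no prerequisites; (ii) has the earlier label, so (ii) is first.
Ready: (iv) and (vi). (iv) has the earlier label → (iv).
(iii) and (vi) are both available; (iii) has the earlier label → (iii).
(i) now also ready, so the ready set is {(i), (vi)}; (i) has the earlier label → (i).
That leaves (vi) as the only ready step → (vi).
(v) and (vii) are both available; (v) has the earlier label → (v).
(vii) is the only step now ready → (vii).

(ii), (iv), (iii), (i), (vi), (v), (vii)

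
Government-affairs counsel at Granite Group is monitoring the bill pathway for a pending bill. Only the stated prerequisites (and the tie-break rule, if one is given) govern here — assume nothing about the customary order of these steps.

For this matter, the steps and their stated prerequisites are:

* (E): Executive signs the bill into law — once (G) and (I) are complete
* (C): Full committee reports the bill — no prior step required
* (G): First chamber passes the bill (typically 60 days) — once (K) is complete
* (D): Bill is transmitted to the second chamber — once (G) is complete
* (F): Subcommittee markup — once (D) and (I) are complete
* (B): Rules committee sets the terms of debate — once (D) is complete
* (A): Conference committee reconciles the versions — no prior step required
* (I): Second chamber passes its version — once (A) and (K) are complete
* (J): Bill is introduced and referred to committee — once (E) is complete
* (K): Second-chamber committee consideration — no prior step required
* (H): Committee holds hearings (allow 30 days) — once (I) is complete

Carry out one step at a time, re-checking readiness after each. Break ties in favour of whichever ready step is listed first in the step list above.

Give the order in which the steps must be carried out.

(C), (A), (K), (G), (D), (B), (I), (E), (F), (J), (H)

(C), (A) and (K) have no prerequisites; (C) is listed earlier, so (C) is first.
(A) and (K) are both available; (A) is listed earlier → (A).
(K) is the only step now ready → (K).
Ready: (G) and (I). (G) is listed earlier → (G).
(D) now also ready, so the ready set is {(D), (I)}; (D) is listed earlier → (D).
(B) now also ready, so the ready set is {(B), (I)}; (B) is listed earlier → (B).
(I) is the only step now ready → (I).
Now (E), (F) and (H) have their prerequisites met. (E) is listed earlier, so (E) next.
Now (F), (J) and (H) have their prerequisites met. (F) is listed earlier, so (F) next.
Now (J) and (H) have their prerequisites met. (J) is listed earlier, so (J) next.
(H) needed (I), now all done → (H).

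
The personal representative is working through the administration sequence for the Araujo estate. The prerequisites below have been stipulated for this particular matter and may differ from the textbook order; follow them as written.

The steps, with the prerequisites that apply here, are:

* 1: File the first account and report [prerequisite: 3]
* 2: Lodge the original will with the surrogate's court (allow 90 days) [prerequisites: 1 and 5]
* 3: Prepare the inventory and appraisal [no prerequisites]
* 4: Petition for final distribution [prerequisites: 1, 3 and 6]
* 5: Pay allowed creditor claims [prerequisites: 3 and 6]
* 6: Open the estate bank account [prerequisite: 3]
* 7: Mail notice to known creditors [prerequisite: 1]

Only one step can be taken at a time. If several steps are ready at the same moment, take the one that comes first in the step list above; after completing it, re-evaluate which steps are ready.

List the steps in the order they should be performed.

3, 1, 6, 4, 5, 2, 7

3 is the only step with nothing outstanding, so it goes first.
Now 1 and 6 have their prerequisites met. 1 is listed earlier, so 1 next.
7 now also ready, so the ready set is {6, 7}; 6 is listed earlier → 6.
Ready: 4, 5 and 7. 4 is listed earlier → 4.
Now 5 and 7 have their prerequisites met. 5 is listed earlier, so 5 next.
Ready: 2 and 7. 2 is listed earlier → 2.
Next only 7 has its prerequisites met → 7.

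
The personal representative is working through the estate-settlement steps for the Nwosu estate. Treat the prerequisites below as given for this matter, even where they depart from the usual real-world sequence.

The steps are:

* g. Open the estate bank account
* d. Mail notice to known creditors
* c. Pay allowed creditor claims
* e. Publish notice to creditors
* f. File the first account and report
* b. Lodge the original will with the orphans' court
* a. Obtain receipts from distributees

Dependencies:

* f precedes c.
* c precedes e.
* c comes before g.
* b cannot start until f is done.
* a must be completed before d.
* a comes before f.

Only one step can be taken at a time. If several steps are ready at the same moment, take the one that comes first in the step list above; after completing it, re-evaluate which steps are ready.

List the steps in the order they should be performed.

a has no prerequisites → a first.
Now d and f have their prerequisites met. d is listed earlier, so d next.
Next only f has its prerequisites met → f.
c and b are both available; c is listed earlier → c.
Now g, e and b have their prerequisites met. g is listed earlier, so g next.
Ready: e and b. e is listed earlier → e.
b needed f, now all done → b.

a → d → f → c → g → e → b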